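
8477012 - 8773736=  -  296724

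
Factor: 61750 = 2^1*5^3*13^1*19^1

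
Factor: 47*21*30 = 29610 = 2^1*3^2*5^1*7^1*47^1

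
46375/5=9275 = 9275.00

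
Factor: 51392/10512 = 2^2* 3^( - 2)*11^1 = 44/9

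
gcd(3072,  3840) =768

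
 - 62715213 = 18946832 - 81662045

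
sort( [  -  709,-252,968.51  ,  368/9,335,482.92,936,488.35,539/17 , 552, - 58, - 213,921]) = [  -  709,-252, - 213,  -  58, 539/17,368/9, 335,482.92, 488.35, 552 , 921 , 936, 968.51 ] 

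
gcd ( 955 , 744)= 1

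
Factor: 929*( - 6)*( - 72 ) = 2^4*3^3*929^1  =  401328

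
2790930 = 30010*93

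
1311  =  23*57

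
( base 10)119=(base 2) 1110111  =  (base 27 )4b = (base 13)92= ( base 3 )11102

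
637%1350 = 637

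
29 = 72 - 43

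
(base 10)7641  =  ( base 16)1DD9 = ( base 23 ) ea5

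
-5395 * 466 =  - 2514070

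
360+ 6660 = 7020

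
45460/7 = 6494 + 2/7 = 6494.29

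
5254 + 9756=15010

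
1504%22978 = 1504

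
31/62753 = 31/62753 = 0.00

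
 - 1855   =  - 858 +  - 997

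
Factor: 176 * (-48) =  - 2^8 * 3^1*11^1 = -  8448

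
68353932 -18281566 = 50072366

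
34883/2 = 34883/2 = 17441.50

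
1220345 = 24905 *49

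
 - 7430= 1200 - 8630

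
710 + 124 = 834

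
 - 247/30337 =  - 247/30337 = - 0.01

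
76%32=12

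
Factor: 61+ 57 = 118 = 2^1 *59^1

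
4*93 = 372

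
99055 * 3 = 297165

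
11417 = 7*1631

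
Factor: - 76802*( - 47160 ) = 2^4*3^2  *5^1*11^1 *131^1*3491^1 = 3621982320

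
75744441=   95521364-19776923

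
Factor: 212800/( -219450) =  - 2^5*3^( -1)*11^( - 1)  =  -32/33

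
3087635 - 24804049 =-21716414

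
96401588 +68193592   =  164595180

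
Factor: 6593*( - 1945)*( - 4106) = 52652818810 = 2^1 * 5^1 *19^1 * 347^1*389^1*2053^1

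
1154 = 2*577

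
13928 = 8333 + 5595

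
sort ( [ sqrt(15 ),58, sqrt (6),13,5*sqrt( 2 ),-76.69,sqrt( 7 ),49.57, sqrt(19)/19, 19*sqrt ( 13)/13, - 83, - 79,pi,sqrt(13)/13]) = [ - 83, - 79, - 76.69,sqrt(19)/19,sqrt(13 )/13 , sqrt(6 ),sqrt(7 ), pi, sqrt( 15 ), 19*sqrt( 13) /13,5*sqrt( 2 ),  13,49.57, 58]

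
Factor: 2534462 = 2^1*7^1*17^1*23^1*463^1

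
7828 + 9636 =17464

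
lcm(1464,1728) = 105408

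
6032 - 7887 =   -  1855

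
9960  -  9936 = 24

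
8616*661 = 5695176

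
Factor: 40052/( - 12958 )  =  -2^1*  11^ ( - 1 ) * 17^1 = -34/11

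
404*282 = 113928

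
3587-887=2700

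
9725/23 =422 + 19/23 = 422.83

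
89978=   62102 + 27876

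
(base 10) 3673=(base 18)B61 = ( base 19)a36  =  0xe59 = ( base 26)5b7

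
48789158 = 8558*5701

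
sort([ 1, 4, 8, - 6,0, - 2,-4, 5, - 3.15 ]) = [ - 6, - 4,  -  3.15, -2, 0,  1,4, 5,8 ]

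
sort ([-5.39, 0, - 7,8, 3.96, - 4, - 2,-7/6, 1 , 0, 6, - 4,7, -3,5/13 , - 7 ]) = [-7, - 7, - 5.39,-4,- 4, - 3 ,-2 ,  -  7/6,0, 0,5/13, 1,3.96, 6, 7  ,  8]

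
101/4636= 101/4636= 0.02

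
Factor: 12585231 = 3^2*59^1*137^1*173^1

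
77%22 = 11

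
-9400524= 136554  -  9537078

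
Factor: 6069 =3^1*7^1*17^2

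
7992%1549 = 247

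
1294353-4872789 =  -3578436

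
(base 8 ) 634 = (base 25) gc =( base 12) 2A4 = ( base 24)H4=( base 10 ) 412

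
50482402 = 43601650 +6880752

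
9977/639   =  15 + 392/639 = 15.61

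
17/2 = 8+1/2 = 8.50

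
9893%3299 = 3295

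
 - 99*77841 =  - 7706259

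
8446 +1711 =10157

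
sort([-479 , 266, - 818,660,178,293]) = [ - 818, - 479,178,266,293,660]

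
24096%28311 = 24096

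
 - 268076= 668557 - 936633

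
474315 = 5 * 94863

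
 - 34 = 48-82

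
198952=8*24869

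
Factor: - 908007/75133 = -3^1*293^1*1033^1*75133^( -1) 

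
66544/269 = 66544/269 = 247.38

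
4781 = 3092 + 1689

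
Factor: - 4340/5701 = - 2^2*5^1*7^1 * 31^1*5701^( - 1 ) 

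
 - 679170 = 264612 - 943782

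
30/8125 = 6/1625 = 0.00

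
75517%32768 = 9981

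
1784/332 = 446/83 =5.37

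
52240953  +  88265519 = 140506472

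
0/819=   0= 0.00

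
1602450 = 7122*225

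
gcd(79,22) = 1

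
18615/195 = 1241/13 = 95.46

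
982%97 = 12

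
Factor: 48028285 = 5^1*313^1*30689^1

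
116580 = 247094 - 130514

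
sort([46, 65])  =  [ 46, 65]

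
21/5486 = 21/5486 = 0.00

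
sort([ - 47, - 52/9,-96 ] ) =[ - 96, - 47, - 52/9]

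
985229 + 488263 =1473492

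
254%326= 254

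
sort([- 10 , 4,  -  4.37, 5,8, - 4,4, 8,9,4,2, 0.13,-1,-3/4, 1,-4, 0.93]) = [ - 10, -4.37 , - 4,-4,-1,-3/4,0.13, 0.93, 1,2, 4, 4,4, 5, 8, 8,9 ] 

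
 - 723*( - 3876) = 2802348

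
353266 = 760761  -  407495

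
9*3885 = 34965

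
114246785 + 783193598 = 897440383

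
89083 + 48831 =137914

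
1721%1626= 95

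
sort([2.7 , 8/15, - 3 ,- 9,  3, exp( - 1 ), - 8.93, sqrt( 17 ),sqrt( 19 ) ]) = [-9, - 8.93, - 3,  exp(-1),8/15, 2.7, 3, sqrt( 17), sqrt(19 )] 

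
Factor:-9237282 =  - 2^1*3^1*1539547^1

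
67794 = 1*67794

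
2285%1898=387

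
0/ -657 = 0/1  =  -  0.00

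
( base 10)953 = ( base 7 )2531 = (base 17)351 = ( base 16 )3B9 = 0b1110111001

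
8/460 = 2/115=0.02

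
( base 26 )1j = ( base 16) 2d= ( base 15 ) 30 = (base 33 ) 1c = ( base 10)45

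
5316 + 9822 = 15138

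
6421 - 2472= 3949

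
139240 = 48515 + 90725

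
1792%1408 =384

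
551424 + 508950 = 1060374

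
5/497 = 5/497  =  0.01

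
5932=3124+2808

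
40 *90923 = 3636920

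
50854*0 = 0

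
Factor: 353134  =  2^1*19^1*9293^1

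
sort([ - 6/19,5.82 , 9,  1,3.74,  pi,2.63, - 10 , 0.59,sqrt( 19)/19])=[ - 10,  -  6/19,  sqrt( 19)/19,  0.59,  1,2.63,  pi,3.74, 5.82, 9]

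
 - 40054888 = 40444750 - 80499638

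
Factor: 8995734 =2^1 * 3^2*11^1*45433^1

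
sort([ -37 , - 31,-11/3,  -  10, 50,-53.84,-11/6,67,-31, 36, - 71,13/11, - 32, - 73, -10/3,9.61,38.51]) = [-73,  -  71,  -  53.84,  -  37, - 32,-31, - 31, - 10, - 11/3, - 10/3, - 11/6,13/11,9.61,36,38.51, 50,67 ] 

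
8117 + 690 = 8807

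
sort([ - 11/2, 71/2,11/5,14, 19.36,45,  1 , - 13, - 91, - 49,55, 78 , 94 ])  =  [ - 91, - 49,-13, - 11/2, 1, 11/5, 14,19.36, 71/2 , 45,55, 78,  94 ]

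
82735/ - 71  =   - 1166 + 51/71 = - 1165.28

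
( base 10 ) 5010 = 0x1392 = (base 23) 9aj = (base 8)11622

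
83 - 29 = 54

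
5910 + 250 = 6160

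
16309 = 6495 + 9814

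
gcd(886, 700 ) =2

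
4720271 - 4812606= -92335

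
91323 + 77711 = 169034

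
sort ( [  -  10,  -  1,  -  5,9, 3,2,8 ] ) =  [ - 10, - 5, - 1,2,  3, 8, 9 ]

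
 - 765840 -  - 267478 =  - 498362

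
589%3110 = 589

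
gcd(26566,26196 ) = 74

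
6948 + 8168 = 15116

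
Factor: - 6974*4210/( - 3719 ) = 29360540/3719 = 2^2*5^1*11^1*317^1*421^1*3719^ (-1)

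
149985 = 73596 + 76389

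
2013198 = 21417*94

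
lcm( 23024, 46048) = 46048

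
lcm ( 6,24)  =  24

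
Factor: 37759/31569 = 3^(  -  1)*17^( - 1)*61^1 = 61/51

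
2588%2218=370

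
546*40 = 21840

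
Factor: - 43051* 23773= -23773^1*43051^1 = - 1023451423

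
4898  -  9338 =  -4440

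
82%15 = 7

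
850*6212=5280200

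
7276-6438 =838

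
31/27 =1+ 4/27 = 1.15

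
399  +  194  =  593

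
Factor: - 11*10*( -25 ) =2^1 * 5^3*11^1 =2750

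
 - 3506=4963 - 8469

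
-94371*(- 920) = 86821320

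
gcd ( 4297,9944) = 1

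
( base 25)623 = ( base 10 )3803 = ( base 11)2948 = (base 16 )edb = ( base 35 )33n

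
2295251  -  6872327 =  - 4577076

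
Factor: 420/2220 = 7/37 = 7^1*37^(-1 )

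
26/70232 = 13/35116 = 0.00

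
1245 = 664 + 581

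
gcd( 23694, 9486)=6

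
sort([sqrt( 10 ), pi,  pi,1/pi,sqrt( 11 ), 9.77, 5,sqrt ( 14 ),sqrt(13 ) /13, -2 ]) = [ - 2, sqrt( 13)/13,1/pi,pi , pi,sqrt( 10),sqrt (11 ) , sqrt(14 ),5,9.77] 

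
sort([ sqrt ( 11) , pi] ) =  [pi, sqrt (11)] 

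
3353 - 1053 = 2300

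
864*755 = 652320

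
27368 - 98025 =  - 70657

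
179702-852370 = -672668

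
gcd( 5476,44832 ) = 4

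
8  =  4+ 4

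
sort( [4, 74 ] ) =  [4, 74 ]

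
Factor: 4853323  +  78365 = 2^3*3^1 *205487^1 = 4931688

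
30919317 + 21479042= 52398359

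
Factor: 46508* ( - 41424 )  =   - 2^6 * 3^1 * 7^1*11^1*151^1* 863^1 = - 1926547392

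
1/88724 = 1/88724 = 0.00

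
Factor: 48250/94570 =5^2 * 7^ ( - 2 )= 25/49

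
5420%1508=896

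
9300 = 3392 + 5908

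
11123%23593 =11123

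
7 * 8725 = 61075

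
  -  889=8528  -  9417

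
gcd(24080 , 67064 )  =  8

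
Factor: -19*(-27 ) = 513 = 3^3*19^1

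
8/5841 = 8/5841 = 0.00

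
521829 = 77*6777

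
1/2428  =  1/2428 =0.00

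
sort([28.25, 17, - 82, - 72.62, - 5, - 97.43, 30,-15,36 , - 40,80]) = [ - 97.43,-82, - 72.62 , - 40, - 15,- 5,17,28.25 , 30, 36,80]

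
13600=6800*2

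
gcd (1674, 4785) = 3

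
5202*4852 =25240104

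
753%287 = 179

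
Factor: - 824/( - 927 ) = 2^3*3^( - 2 ) = 8/9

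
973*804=782292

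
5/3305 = 1/661= 0.00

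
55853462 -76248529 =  - 20395067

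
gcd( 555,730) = 5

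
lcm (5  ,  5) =5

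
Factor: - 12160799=  -  7^1*1737257^1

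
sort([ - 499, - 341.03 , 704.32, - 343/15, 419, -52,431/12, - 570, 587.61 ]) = [ -570, - 499 , - 341.03, - 52,-343/15,  431/12,419, 587.61 , 704.32] 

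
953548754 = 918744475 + 34804279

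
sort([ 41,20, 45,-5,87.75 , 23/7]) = [ - 5,23/7,20, 41, 45, 87.75 ] 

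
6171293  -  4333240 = 1838053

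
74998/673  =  74998/673  =  111.44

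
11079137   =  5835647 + 5243490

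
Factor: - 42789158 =  -  2^1 * 41^1*521819^1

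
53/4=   53/4 = 13.25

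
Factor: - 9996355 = - 5^1*359^1 * 5569^1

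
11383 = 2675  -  -8708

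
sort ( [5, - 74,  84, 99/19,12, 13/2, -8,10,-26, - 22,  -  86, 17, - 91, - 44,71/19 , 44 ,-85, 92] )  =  [-91, - 86,- 85 ,- 74, - 44, - 26, - 22,  -  8,  71/19,5,99/19,13/2, 10, 12,17,44, 84,92]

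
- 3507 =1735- 5242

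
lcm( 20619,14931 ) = 432999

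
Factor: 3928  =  2^3*491^1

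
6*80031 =480186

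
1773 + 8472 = 10245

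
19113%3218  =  3023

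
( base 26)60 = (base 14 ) B2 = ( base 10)156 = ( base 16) 9C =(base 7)312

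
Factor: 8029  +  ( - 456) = 7573  =  7573^1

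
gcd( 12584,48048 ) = 1144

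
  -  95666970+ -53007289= - 148674259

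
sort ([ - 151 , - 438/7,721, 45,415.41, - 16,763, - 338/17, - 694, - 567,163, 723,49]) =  [ - 694, - 567, - 151 , - 438/7,-338/17, - 16,45, 49,163,415.41,721,723 , 763]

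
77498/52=38749/26 = 1490.35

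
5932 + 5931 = 11863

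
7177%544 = 105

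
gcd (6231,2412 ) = 201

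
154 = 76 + 78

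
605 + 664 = 1269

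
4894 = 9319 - 4425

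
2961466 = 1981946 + 979520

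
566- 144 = 422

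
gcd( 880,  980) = 20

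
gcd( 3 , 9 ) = 3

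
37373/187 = 199 +160/187 = 199.86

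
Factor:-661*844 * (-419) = 2^2*211^1*419^1*661^1 = 233753396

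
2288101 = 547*4183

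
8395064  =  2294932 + 6100132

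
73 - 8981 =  - 8908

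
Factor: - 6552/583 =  - 2^3*3^2*7^1*11^( - 1) * 13^1*53^( - 1)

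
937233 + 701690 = 1638923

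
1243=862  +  381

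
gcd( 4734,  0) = 4734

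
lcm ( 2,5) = 10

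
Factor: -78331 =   -  11^1*7121^1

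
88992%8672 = 2272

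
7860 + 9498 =17358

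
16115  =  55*293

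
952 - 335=617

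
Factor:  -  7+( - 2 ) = -9 = - 3^2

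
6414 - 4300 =2114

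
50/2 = 25 = 25.00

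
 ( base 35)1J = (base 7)105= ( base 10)54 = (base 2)110110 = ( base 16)36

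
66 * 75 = 4950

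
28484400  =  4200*6782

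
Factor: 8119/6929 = 13^(-2)*23^1*41^( - 1)*353^1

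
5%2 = 1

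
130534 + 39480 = 170014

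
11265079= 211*53389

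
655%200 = 55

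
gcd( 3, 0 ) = 3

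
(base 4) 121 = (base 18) 17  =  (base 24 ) 11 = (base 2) 11001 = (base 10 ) 25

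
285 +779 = 1064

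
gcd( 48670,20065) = 5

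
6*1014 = 6084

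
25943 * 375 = 9728625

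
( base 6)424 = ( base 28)5K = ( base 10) 160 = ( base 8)240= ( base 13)c4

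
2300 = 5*460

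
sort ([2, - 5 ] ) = [- 5 , 2]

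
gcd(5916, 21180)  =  12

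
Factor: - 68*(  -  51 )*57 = 197676 = 2^2*3^2*17^2*19^1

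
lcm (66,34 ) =1122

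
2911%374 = 293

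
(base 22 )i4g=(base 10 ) 8816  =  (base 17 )1D8A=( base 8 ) 21160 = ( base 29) AE0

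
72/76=18/19 = 0.95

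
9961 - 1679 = 8282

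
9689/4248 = 2 + 1193/4248=2.28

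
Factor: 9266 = 2^1*41^1*113^1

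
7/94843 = 1/13549 = 0.00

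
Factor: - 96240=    - 2^4*3^1 *5^1*401^1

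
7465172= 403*18524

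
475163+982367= 1457530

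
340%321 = 19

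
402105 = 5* 80421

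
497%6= 5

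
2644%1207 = 230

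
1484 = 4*371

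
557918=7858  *71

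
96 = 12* 8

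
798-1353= - 555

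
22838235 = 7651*2985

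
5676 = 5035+641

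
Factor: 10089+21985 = 32074 = 2^1*7^1*29^1*79^1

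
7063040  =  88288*80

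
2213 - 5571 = - 3358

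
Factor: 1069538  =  2^1 * 17^1*83^1*379^1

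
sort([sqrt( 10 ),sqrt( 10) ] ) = [sqrt( 10) , sqrt( 10)] 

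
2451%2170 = 281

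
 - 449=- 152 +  - 297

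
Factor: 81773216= 2^5*7^1*79^1*4621^1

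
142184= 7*20312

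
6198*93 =576414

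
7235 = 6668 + 567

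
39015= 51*765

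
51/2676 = 17/892  =  0.02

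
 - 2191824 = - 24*91326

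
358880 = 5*71776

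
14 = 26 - 12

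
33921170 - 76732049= - 42810879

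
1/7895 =1/7895 = 0.00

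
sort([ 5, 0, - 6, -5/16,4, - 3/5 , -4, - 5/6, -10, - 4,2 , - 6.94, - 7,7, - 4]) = [-10 , - 7 ,-6.94 , - 6 , - 4, - 4 , - 4, - 5/6, - 3/5, - 5/16 , 0 , 2, 4, 5 , 7 ]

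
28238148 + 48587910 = 76826058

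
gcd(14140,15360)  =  20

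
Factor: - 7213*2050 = - 14786650 = - 2^1*5^2*41^1*7213^1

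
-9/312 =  - 1  +  101/104 = -0.03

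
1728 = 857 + 871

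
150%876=150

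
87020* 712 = 61958240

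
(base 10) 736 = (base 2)1011100000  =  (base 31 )nn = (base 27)107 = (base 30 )og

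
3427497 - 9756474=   -  6328977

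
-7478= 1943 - 9421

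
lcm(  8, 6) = 24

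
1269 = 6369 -5100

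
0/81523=0 = 0.00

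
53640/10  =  5364=5364.00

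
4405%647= 523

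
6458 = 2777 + 3681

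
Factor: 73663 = 19^1*3877^1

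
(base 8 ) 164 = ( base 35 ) 3B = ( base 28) 44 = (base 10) 116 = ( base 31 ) 3N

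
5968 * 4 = 23872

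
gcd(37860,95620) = 20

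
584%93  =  26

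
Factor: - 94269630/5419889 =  - 2^1*3^1 * 5^1*7^2*13^1*17^( - 1)*4933^1*318817^( - 1) 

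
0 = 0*651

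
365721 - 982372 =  - 616651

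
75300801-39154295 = 36146506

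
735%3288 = 735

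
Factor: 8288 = 2^5*7^1*37^1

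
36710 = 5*7342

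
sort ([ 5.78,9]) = [ 5.78, 9]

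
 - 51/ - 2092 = 51/2092 = 0.02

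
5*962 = 4810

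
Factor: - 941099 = - 941099^1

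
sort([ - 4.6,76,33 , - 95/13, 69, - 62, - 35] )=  [ - 62,  -  35, - 95/13, - 4.6, 33,69, 76 ]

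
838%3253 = 838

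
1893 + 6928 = 8821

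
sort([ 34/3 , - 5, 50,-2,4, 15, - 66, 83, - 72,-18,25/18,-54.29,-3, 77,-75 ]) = [-75,-72, - 66, - 54.29, - 18, - 5, - 3,-2,  25/18, 4,34/3,  15, 50, 77,83 ] 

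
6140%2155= 1830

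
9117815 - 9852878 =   -  735063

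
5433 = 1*5433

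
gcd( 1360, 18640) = 80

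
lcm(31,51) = 1581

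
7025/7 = 1003 + 4/7 = 1003.57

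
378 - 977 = - 599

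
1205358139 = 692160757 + 513197382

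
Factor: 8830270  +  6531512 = 15361782 = 2^1*3^1*2560297^1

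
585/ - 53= - 585/53 = - 11.04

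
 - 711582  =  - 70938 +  - 640644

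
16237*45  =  730665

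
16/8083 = 16/8083 = 0.00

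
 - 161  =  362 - 523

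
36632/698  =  18316/349 = 52.48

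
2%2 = 0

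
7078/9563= 7078/9563= 0.74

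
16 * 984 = 15744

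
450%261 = 189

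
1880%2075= 1880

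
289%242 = 47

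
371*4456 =1653176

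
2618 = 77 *34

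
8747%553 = 452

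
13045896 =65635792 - 52589896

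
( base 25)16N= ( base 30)QI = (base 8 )1436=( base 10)798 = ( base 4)30132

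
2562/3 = 854= 854.00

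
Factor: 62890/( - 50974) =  - 5^1*7^( - 1 )*11^( - 1 )*19^1= -95/77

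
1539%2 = 1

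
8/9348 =2/2337 =0.00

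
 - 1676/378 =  - 5 + 107/189 = - 4.43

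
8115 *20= 162300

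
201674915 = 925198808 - 723523893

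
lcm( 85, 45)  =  765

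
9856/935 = 896/85 = 10.54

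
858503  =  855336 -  - 3167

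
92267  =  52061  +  40206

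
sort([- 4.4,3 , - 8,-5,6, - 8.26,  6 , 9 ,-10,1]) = [ - 10, - 8.26, - 8 , - 5,-4.4,1,3, 6,6 , 9 ] 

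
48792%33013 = 15779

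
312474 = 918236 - 605762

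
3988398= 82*48639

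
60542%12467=10674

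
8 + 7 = 15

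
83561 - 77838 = 5723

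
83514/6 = 13919 = 13919.00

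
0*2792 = 0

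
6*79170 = 475020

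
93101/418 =222 + 305/418  =  222.73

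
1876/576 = 469/144=3.26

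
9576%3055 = 411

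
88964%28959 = 2087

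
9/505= 9/505 = 0.02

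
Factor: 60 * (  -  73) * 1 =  - 2^2*3^1*5^1*73^1=- 4380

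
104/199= 104/199 = 0.52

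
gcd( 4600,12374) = 46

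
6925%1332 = 265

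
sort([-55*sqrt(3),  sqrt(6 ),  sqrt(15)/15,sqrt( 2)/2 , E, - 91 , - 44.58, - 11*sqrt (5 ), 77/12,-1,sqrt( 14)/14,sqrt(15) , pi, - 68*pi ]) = [ - 68*pi, - 55*sqrt(3 ), - 91,  -  44.58, - 11 *sqrt( 5 ), - 1, sqrt(15)/15 , sqrt(14)/14,sqrt( 2 ) /2, sqrt(6 ), E, pi,sqrt( 15),77/12 ]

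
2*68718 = 137436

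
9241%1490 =301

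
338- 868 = - 530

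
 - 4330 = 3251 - 7581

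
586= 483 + 103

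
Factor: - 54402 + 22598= -2^2*7951^1 =- 31804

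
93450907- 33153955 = 60296952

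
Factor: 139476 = 2^2*3^1*59^1*197^1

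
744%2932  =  744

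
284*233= 66172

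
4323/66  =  65 + 1/2 = 65.50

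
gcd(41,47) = 1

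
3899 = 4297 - 398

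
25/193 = 25/193 =0.13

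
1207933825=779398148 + 428535677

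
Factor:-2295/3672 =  - 5/8 = - 2^(-3)*5^1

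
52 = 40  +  12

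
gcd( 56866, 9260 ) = 2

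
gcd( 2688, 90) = 6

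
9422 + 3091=12513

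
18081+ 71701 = 89782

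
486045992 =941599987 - 455553995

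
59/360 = 59/360 = 0.16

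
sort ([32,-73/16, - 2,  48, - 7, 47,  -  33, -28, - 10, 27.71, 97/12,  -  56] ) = [ - 56, - 33, - 28, - 10, - 7, - 73/16 , - 2, 97/12,27.71, 32, 47, 48]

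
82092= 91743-9651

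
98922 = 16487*6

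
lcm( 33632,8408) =33632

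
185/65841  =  185/65841 = 0.00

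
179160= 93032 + 86128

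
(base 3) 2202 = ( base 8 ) 112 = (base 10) 74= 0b1001010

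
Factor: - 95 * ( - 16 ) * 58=88160=2^5*5^1 * 19^1 * 29^1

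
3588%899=891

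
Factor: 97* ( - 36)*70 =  - 244440 =- 2^3 * 3^2*5^1*7^1*97^1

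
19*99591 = 1892229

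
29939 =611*49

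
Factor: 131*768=100608 = 2^8 *3^1*131^1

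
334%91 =61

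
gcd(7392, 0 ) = 7392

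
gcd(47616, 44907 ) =3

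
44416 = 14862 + 29554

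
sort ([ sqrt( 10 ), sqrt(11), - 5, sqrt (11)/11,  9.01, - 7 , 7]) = [- 7, - 5, sqrt( 11)/11, sqrt( 10), sqrt(11 ), 7, 9.01]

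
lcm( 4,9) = 36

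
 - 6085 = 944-7029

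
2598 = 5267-2669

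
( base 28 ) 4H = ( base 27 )4l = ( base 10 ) 129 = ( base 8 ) 201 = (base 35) 3o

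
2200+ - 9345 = -7145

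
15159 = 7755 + 7404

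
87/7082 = 87/7082 = 0.01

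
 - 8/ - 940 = 2/235 = 0.01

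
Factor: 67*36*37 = 89244 = 2^2*3^2*37^1* 67^1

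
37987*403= 15308761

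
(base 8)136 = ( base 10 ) 94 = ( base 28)3A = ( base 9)114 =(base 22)46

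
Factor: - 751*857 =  - 643607 = - 751^1 * 857^1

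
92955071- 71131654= 21823417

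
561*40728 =22848408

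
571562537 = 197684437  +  373878100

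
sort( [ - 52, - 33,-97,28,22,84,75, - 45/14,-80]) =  [ - 97, - 80, - 52,-33, - 45/14, 22, 28,  75,84 ]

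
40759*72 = 2934648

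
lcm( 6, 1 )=6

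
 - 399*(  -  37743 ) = 15059457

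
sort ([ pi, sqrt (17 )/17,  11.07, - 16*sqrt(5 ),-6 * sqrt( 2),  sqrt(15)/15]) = [ - 16*sqrt(5 ), -6* sqrt( 2),sqrt (17 ) /17,sqrt(15 )/15,pi,11.07]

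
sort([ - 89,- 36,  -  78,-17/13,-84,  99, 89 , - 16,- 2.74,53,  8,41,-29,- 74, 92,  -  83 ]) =[ - 89,- 84, - 83, - 78,-74, -36,-29, - 16,-2.74,  -  17/13,8,41,53, 89,92 , 99]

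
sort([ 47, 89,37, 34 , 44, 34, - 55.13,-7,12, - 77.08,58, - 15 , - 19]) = [ - 77.08, - 55.13, - 19, - 15,- 7 , 12, 34,34, 37,44,47, 58 , 89] 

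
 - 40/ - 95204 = 10/23801 = 0.00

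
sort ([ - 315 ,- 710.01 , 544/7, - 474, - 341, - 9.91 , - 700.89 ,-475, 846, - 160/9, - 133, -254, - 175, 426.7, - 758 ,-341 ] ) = [ - 758,-710.01, - 700.89, - 475, - 474,-341,-341 , - 315,  -  254, - 175,  -  133 , - 160/9, - 9.91, 544/7,426.7, 846]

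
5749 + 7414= 13163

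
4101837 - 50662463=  - 46560626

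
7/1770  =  7/1770 = 0.00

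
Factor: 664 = 2^3*83^1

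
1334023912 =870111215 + 463912697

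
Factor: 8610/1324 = 4305/662 = 2^(  -  1)*3^1* 5^1 * 7^1*41^1*331^( - 1)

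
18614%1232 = 134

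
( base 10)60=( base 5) 220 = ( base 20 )30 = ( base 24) 2C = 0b111100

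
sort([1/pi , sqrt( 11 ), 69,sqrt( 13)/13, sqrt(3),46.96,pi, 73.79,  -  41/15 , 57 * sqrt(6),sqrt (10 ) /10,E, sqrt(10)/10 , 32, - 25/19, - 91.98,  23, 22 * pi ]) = [ - 91.98, - 41/15, - 25/19,sqrt( 13) /13, sqrt( 10)/10,sqrt( 10)/10 , 1/pi , sqrt( 3), E, pi, sqrt( 11 ) , 23,32, 46.96, 69, 22*pi, 73.79 , 57*sqrt( 6) ]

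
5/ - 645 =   -  1+128/129 = - 0.01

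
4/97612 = 1/24403=0.00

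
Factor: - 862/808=-431/404 = - 2^( - 2)* 101^(-1)* 431^1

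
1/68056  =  1/68056 = 0.00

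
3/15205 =3/15205 = 0.00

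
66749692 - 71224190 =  - 4474498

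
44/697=44/697 = 0.06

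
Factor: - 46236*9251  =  -2^2*3^1*11^1 * 29^2*3853^1 = - 427729236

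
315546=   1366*231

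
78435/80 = 980+7/16= 980.44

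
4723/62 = 4723/62  =  76.18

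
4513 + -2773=1740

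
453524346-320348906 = 133175440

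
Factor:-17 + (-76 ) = -3^1*31^1 = - 93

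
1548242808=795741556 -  - 752501252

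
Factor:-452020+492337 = 3^1 * 89^1*151^1=40317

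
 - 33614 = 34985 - 68599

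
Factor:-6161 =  - 61^1 * 101^1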